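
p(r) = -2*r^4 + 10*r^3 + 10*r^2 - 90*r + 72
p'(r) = -8*r^3 + 30*r^2 + 20*r - 90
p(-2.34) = 149.26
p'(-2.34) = 129.97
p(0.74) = 14.33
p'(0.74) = -62.01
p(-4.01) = -568.25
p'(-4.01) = 828.05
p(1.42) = -15.13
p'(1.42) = -24.01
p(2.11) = -19.08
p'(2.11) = 10.61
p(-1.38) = 181.71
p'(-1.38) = -39.44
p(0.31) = 45.34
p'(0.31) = -81.16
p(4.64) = -58.38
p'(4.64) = -150.49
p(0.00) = 72.00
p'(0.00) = -90.00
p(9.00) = -5760.00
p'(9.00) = -3312.00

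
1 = 1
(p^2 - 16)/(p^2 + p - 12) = (p - 4)/(p - 3)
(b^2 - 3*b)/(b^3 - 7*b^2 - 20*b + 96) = b/(b^2 - 4*b - 32)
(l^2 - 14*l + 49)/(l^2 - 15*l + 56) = (l - 7)/(l - 8)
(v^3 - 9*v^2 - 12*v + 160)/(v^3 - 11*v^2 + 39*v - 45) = (v^2 - 4*v - 32)/(v^2 - 6*v + 9)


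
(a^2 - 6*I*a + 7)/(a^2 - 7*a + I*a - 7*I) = (a - 7*I)/(a - 7)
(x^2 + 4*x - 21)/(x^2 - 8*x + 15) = (x + 7)/(x - 5)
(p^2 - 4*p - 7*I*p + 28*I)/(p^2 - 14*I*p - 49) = (p - 4)/(p - 7*I)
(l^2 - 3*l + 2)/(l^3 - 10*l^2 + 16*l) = (l - 1)/(l*(l - 8))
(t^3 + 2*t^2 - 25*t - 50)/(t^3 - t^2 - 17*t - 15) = (t^2 + 7*t + 10)/(t^2 + 4*t + 3)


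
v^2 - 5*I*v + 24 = (v - 8*I)*(v + 3*I)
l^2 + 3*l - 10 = (l - 2)*(l + 5)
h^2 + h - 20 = (h - 4)*(h + 5)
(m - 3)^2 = m^2 - 6*m + 9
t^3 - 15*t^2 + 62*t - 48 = (t - 8)*(t - 6)*(t - 1)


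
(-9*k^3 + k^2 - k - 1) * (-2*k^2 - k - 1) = 18*k^5 + 7*k^4 + 10*k^3 + 2*k^2 + 2*k + 1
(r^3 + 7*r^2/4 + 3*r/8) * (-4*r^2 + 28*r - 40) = -4*r^5 + 21*r^4 + 15*r^3/2 - 119*r^2/2 - 15*r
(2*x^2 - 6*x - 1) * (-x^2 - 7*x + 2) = -2*x^4 - 8*x^3 + 47*x^2 - 5*x - 2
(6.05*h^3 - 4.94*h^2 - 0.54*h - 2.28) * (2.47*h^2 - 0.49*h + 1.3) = 14.9435*h^5 - 15.1663*h^4 + 8.9518*h^3 - 11.789*h^2 + 0.4152*h - 2.964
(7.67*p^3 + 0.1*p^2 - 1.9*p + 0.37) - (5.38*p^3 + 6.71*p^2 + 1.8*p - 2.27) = 2.29*p^3 - 6.61*p^2 - 3.7*p + 2.64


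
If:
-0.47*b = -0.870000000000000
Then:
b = 1.85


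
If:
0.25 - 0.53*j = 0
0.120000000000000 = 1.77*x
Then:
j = 0.47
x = 0.07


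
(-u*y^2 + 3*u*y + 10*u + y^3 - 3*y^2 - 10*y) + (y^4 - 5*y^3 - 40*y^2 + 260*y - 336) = -u*y^2 + 3*u*y + 10*u + y^4 - 4*y^3 - 43*y^2 + 250*y - 336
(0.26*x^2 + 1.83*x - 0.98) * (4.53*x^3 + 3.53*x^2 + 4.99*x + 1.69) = 1.1778*x^5 + 9.2077*x^4 + 3.3179*x^3 + 6.1117*x^2 - 1.7975*x - 1.6562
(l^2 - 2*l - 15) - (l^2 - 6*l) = 4*l - 15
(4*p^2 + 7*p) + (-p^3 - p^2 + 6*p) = -p^3 + 3*p^2 + 13*p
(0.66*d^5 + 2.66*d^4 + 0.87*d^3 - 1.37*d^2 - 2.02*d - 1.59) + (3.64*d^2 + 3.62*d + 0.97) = 0.66*d^5 + 2.66*d^4 + 0.87*d^3 + 2.27*d^2 + 1.6*d - 0.62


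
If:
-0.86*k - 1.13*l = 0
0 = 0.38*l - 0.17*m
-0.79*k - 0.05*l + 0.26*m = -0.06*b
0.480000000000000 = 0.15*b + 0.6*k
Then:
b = 2.66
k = 0.13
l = -0.10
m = -0.23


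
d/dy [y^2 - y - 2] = 2*y - 1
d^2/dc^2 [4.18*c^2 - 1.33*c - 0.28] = 8.36000000000000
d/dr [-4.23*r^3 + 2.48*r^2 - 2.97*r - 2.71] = -12.69*r^2 + 4.96*r - 2.97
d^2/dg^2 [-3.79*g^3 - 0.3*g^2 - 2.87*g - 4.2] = -22.74*g - 0.6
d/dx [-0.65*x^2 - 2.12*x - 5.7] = -1.3*x - 2.12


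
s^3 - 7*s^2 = s^2*(s - 7)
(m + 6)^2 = m^2 + 12*m + 36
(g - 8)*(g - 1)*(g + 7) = g^3 - 2*g^2 - 55*g + 56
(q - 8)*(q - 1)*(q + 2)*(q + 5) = q^4 - 2*q^3 - 45*q^2 - 34*q + 80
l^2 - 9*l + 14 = (l - 7)*(l - 2)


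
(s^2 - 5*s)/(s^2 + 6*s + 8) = s*(s - 5)/(s^2 + 6*s + 8)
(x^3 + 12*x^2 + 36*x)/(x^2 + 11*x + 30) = x*(x + 6)/(x + 5)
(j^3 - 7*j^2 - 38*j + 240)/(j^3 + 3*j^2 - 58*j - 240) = (j - 5)/(j + 5)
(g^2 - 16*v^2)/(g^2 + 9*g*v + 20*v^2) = (g - 4*v)/(g + 5*v)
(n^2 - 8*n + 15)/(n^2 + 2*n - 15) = (n - 5)/(n + 5)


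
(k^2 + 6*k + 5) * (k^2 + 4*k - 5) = k^4 + 10*k^3 + 24*k^2 - 10*k - 25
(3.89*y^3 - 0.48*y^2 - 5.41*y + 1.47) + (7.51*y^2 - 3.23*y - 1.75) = 3.89*y^3 + 7.03*y^2 - 8.64*y - 0.28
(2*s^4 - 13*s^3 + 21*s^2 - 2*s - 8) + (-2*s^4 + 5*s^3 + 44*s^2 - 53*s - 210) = -8*s^3 + 65*s^2 - 55*s - 218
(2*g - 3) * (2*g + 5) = 4*g^2 + 4*g - 15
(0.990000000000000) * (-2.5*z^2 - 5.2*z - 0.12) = -2.475*z^2 - 5.148*z - 0.1188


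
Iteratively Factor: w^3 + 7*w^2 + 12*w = (w + 3)*(w^2 + 4*w) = w*(w + 3)*(w + 4)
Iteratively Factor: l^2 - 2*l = (l - 2)*(l)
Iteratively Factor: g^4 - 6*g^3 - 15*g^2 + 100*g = (g + 4)*(g^3 - 10*g^2 + 25*g) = (g - 5)*(g + 4)*(g^2 - 5*g) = g*(g - 5)*(g + 4)*(g - 5)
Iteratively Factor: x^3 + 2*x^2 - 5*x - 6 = (x - 2)*(x^2 + 4*x + 3) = (x - 2)*(x + 3)*(x + 1)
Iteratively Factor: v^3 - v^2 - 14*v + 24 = (v - 2)*(v^2 + v - 12) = (v - 2)*(v + 4)*(v - 3)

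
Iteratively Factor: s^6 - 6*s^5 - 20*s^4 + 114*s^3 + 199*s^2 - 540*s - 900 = (s - 3)*(s^5 - 3*s^4 - 29*s^3 + 27*s^2 + 280*s + 300) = (s - 3)*(s + 2)*(s^4 - 5*s^3 - 19*s^2 + 65*s + 150) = (s - 5)*(s - 3)*(s + 2)*(s^3 - 19*s - 30) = (s - 5)^2*(s - 3)*(s + 2)*(s^2 + 5*s + 6) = (s - 5)^2*(s - 3)*(s + 2)^2*(s + 3)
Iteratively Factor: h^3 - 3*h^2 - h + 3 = (h - 3)*(h^2 - 1) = (h - 3)*(h + 1)*(h - 1)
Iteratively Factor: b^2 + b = (b)*(b + 1)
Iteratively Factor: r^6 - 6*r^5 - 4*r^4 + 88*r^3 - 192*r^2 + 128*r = (r + 4)*(r^5 - 10*r^4 + 36*r^3 - 56*r^2 + 32*r) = (r - 2)*(r + 4)*(r^4 - 8*r^3 + 20*r^2 - 16*r) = (r - 4)*(r - 2)*(r + 4)*(r^3 - 4*r^2 + 4*r) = (r - 4)*(r - 2)^2*(r + 4)*(r^2 - 2*r) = (r - 4)*(r - 2)^3*(r + 4)*(r)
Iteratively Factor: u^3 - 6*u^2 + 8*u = (u)*(u^2 - 6*u + 8) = u*(u - 4)*(u - 2)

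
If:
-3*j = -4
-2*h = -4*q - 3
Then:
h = 2*q + 3/2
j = 4/3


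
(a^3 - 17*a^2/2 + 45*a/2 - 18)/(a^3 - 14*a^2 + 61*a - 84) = (a - 3/2)/(a - 7)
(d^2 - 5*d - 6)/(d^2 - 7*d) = (d^2 - 5*d - 6)/(d*(d - 7))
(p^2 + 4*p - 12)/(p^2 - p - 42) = (p - 2)/(p - 7)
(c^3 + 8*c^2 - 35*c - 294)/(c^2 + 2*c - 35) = (c^2 + c - 42)/(c - 5)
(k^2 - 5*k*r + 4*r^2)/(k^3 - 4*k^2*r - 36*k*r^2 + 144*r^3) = (-k + r)/(-k^2 + 36*r^2)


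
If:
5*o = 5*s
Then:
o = s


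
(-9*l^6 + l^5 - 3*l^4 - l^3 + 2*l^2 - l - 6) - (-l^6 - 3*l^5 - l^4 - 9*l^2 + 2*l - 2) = -8*l^6 + 4*l^5 - 2*l^4 - l^3 + 11*l^2 - 3*l - 4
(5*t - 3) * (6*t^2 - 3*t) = 30*t^3 - 33*t^2 + 9*t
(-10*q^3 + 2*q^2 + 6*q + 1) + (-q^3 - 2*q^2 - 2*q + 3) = -11*q^3 + 4*q + 4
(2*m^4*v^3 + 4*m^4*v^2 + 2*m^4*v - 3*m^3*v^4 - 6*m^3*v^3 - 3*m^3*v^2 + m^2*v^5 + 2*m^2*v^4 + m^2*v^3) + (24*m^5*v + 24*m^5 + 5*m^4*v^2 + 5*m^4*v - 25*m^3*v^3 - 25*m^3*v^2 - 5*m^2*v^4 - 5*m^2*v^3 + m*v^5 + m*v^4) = 24*m^5*v + 24*m^5 + 2*m^4*v^3 + 9*m^4*v^2 + 7*m^4*v - 3*m^3*v^4 - 31*m^3*v^3 - 28*m^3*v^2 + m^2*v^5 - 3*m^2*v^4 - 4*m^2*v^3 + m*v^5 + m*v^4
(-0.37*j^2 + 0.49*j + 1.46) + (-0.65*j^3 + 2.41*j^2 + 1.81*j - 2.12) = -0.65*j^3 + 2.04*j^2 + 2.3*j - 0.66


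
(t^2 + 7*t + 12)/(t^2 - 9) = (t + 4)/(t - 3)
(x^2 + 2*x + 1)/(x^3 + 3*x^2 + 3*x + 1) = 1/(x + 1)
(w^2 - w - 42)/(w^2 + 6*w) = (w - 7)/w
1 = 1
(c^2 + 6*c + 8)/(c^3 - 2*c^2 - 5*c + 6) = (c + 4)/(c^2 - 4*c + 3)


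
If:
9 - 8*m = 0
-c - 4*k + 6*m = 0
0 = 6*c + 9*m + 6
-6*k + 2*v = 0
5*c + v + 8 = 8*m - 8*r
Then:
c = -43/16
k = 151/64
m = 9/8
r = 471/512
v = 453/64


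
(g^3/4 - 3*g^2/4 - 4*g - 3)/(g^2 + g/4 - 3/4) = (g^2 - 4*g - 12)/(4*g - 3)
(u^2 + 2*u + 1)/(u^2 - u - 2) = (u + 1)/(u - 2)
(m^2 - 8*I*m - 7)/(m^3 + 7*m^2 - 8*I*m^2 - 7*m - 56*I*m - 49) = 1/(m + 7)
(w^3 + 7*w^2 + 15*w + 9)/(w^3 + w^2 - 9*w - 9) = (w + 3)/(w - 3)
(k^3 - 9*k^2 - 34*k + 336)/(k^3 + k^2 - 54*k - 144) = (k - 7)/(k + 3)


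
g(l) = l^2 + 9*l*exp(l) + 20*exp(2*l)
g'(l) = 9*l*exp(l) + 2*l + 40*exp(2*l) + 9*exp(l)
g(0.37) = 46.88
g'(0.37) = 102.43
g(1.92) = 1052.06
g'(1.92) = 2044.11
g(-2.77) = 6.19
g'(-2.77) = -6.38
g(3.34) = 16785.80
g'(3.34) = 32961.68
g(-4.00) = 15.35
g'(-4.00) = -8.48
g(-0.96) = 0.55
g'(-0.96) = 4.08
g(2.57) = 3723.13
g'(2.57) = 7253.58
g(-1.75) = 0.93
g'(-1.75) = -3.47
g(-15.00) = 225.00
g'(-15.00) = -30.00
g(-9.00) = 80.99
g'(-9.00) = -18.01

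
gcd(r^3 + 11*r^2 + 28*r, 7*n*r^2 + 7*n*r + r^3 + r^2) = r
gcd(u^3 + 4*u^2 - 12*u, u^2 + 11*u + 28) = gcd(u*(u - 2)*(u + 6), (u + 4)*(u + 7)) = 1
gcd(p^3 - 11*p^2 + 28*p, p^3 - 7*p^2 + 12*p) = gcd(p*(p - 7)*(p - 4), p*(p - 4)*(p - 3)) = p^2 - 4*p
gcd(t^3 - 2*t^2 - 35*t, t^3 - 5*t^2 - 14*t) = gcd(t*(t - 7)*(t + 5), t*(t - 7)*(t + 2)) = t^2 - 7*t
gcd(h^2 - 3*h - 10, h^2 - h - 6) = h + 2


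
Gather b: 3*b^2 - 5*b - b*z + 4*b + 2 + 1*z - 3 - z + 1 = 3*b^2 + b*(-z - 1)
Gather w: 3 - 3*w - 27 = -3*w - 24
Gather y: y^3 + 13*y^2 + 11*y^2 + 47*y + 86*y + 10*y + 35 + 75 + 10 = y^3 + 24*y^2 + 143*y + 120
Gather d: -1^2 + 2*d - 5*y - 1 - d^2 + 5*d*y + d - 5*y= -d^2 + d*(5*y + 3) - 10*y - 2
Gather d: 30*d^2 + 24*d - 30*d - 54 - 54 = 30*d^2 - 6*d - 108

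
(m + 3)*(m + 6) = m^2 + 9*m + 18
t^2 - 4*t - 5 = (t - 5)*(t + 1)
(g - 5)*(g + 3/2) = g^2 - 7*g/2 - 15/2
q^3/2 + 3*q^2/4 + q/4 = q*(q/2 + 1/2)*(q + 1/2)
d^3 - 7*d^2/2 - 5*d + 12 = (d - 4)*(d - 3/2)*(d + 2)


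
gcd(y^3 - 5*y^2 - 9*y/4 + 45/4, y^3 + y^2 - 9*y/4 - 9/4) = y^2 - 9/4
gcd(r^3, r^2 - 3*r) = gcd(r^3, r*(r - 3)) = r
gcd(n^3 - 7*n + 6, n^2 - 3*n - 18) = n + 3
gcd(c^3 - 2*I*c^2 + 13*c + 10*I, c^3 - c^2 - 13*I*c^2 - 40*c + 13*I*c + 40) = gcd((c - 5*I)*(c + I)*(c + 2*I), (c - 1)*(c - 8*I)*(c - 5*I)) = c - 5*I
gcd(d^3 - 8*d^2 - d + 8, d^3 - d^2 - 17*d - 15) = d + 1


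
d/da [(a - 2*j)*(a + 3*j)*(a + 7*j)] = 3*a^2 + 16*a*j + j^2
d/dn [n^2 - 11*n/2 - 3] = 2*n - 11/2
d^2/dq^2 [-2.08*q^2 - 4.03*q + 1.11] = -4.16000000000000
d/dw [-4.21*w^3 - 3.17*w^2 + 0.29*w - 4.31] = -12.63*w^2 - 6.34*w + 0.29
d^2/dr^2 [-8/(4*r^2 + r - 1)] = 16*(16*r^2 + 4*r - (8*r + 1)^2 - 4)/(4*r^2 + r - 1)^3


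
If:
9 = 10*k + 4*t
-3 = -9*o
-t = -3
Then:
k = -3/10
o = 1/3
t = 3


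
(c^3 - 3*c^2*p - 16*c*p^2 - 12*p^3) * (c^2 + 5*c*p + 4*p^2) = c^5 + 2*c^4*p - 27*c^3*p^2 - 104*c^2*p^3 - 124*c*p^4 - 48*p^5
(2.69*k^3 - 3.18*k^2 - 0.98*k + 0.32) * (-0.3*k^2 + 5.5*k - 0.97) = -0.807*k^5 + 15.749*k^4 - 19.8053*k^3 - 2.4014*k^2 + 2.7106*k - 0.3104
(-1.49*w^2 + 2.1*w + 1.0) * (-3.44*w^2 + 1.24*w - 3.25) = 5.1256*w^4 - 9.0716*w^3 + 4.0065*w^2 - 5.585*w - 3.25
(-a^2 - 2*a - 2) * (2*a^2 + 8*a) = -2*a^4 - 12*a^3 - 20*a^2 - 16*a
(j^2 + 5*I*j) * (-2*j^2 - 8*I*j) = -2*j^4 - 18*I*j^3 + 40*j^2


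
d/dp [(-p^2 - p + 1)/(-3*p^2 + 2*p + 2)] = (-5*p^2 + 2*p - 4)/(9*p^4 - 12*p^3 - 8*p^2 + 8*p + 4)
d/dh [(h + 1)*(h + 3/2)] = 2*h + 5/2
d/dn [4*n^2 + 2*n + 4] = 8*n + 2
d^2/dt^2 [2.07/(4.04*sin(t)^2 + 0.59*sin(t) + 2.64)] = (-135.142848*sin(t)^4 - 14.802156*sin(t)^3 + 290.304873*sin(t)^2 + 32.828544*sin(t) - 42.71445)/(4.04*sin(t)^2 + 0.59*sin(t) + 2.64)^3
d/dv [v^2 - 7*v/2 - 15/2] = 2*v - 7/2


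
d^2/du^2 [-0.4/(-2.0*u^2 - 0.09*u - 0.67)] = (-3.2*u^2 - 0.144*u + 0.4*(4.0*u + 0.09)*(8.0*u + 0.18) - 1.072)/(2.0*u^2 + 0.09*u + 0.67)^3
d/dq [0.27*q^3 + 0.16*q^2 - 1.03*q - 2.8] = 0.81*q^2 + 0.32*q - 1.03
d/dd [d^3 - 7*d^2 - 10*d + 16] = 3*d^2 - 14*d - 10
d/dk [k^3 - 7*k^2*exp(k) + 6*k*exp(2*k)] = -7*k^2*exp(k) + 3*k^2 + 12*k*exp(2*k) - 14*k*exp(k) + 6*exp(2*k)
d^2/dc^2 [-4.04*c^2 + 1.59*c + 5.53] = -8.08000000000000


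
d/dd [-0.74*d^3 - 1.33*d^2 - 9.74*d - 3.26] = -2.22*d^2 - 2.66*d - 9.74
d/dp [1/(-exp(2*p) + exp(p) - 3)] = (2*exp(p) - 1)*exp(p)/(exp(2*p) - exp(p) + 3)^2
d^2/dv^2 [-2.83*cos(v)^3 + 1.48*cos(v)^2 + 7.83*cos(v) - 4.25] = -5.7075*cos(v) - 2.96*cos(2*v) + 6.3675*cos(3*v)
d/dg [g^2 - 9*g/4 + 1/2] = 2*g - 9/4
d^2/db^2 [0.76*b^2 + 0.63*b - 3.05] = 1.52000000000000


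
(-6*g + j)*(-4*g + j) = 24*g^2 - 10*g*j + j^2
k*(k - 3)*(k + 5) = k^3 + 2*k^2 - 15*k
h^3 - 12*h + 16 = (h - 2)^2*(h + 4)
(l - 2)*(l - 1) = l^2 - 3*l + 2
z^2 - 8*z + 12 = (z - 6)*(z - 2)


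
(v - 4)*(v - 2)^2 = v^3 - 8*v^2 + 20*v - 16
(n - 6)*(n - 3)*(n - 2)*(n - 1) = n^4 - 12*n^3 + 47*n^2 - 72*n + 36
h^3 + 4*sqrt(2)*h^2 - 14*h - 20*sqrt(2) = (h - 2*sqrt(2))*(h + sqrt(2))*(h + 5*sqrt(2))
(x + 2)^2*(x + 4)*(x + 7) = x^4 + 15*x^3 + 76*x^2 + 156*x + 112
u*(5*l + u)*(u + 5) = 5*l*u^2 + 25*l*u + u^3 + 5*u^2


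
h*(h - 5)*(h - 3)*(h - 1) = h^4 - 9*h^3 + 23*h^2 - 15*h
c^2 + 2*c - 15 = (c - 3)*(c + 5)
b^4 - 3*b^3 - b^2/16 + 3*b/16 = b*(b - 3)*(b - 1/4)*(b + 1/4)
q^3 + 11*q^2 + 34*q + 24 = (q + 1)*(q + 4)*(q + 6)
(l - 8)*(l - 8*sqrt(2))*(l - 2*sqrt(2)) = l^3 - 10*sqrt(2)*l^2 - 8*l^2 + 32*l + 80*sqrt(2)*l - 256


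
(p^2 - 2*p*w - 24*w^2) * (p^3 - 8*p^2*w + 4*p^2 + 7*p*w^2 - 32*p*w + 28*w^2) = p^5 - 10*p^4*w + 4*p^4 - p^3*w^2 - 40*p^3*w + 178*p^2*w^3 - 4*p^2*w^2 - 168*p*w^4 + 712*p*w^3 - 672*w^4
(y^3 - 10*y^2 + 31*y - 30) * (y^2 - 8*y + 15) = y^5 - 18*y^4 + 126*y^3 - 428*y^2 + 705*y - 450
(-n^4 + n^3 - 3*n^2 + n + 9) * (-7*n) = 7*n^5 - 7*n^4 + 21*n^3 - 7*n^2 - 63*n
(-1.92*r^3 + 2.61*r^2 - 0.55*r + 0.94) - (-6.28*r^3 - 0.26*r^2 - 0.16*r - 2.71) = 4.36*r^3 + 2.87*r^2 - 0.39*r + 3.65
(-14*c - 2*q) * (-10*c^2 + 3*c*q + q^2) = 140*c^3 - 22*c^2*q - 20*c*q^2 - 2*q^3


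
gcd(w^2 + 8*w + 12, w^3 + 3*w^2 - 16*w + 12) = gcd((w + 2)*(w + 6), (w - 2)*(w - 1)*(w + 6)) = w + 6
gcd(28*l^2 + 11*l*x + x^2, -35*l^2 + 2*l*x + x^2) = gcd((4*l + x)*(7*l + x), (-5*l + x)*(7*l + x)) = 7*l + x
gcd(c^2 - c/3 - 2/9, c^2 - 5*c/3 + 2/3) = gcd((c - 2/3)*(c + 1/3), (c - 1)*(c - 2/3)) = c - 2/3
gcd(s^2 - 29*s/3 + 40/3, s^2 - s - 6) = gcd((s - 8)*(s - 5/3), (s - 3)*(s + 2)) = 1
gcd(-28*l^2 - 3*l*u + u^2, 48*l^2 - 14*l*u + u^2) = 1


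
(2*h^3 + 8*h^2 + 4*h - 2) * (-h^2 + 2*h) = -2*h^5 - 4*h^4 + 12*h^3 + 10*h^2 - 4*h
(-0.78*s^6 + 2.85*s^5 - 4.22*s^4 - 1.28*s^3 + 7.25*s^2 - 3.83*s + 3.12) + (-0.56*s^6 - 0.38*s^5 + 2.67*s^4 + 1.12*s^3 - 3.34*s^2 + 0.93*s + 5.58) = -1.34*s^6 + 2.47*s^5 - 1.55*s^4 - 0.16*s^3 + 3.91*s^2 - 2.9*s + 8.7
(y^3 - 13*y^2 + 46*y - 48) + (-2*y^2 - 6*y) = y^3 - 15*y^2 + 40*y - 48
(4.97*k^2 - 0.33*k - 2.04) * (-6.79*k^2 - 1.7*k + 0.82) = -33.7463*k^4 - 6.2083*k^3 + 18.488*k^2 + 3.1974*k - 1.6728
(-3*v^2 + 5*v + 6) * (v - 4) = -3*v^3 + 17*v^2 - 14*v - 24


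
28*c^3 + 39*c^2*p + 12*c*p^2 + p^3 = (c + p)*(4*c + p)*(7*c + p)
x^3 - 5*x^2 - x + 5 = (x - 5)*(x - 1)*(x + 1)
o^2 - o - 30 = (o - 6)*(o + 5)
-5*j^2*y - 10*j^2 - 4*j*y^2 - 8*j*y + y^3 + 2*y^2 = (-5*j + y)*(j + y)*(y + 2)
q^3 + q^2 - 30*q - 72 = (q - 6)*(q + 3)*(q + 4)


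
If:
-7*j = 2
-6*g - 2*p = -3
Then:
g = 1/2 - p/3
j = -2/7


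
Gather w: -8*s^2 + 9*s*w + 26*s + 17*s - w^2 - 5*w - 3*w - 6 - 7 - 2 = -8*s^2 + 43*s - w^2 + w*(9*s - 8) - 15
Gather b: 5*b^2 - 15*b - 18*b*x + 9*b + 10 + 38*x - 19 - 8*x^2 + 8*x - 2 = 5*b^2 + b*(-18*x - 6) - 8*x^2 + 46*x - 11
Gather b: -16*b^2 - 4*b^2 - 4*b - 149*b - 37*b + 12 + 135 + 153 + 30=-20*b^2 - 190*b + 330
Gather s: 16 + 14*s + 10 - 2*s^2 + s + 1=-2*s^2 + 15*s + 27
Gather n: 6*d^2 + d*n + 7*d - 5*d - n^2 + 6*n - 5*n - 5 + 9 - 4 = 6*d^2 + 2*d - n^2 + n*(d + 1)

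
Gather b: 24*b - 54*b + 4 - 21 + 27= 10 - 30*b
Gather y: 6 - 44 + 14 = -24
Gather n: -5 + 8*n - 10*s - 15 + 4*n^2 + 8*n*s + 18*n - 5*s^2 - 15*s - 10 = 4*n^2 + n*(8*s + 26) - 5*s^2 - 25*s - 30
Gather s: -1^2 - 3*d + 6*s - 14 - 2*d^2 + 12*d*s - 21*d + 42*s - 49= -2*d^2 - 24*d + s*(12*d + 48) - 64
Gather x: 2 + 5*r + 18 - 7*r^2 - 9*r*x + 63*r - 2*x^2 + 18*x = -7*r^2 + 68*r - 2*x^2 + x*(18 - 9*r) + 20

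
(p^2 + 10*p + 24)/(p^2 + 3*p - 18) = (p + 4)/(p - 3)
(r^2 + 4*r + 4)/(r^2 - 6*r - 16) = (r + 2)/(r - 8)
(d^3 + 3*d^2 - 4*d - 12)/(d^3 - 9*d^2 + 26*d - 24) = (d^2 + 5*d + 6)/(d^2 - 7*d + 12)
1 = 1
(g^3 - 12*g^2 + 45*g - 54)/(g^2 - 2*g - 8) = (-g^3 + 12*g^2 - 45*g + 54)/(-g^2 + 2*g + 8)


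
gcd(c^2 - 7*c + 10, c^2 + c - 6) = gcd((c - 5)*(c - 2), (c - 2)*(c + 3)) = c - 2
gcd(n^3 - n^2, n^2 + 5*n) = n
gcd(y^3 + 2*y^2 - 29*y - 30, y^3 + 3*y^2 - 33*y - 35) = y^2 - 4*y - 5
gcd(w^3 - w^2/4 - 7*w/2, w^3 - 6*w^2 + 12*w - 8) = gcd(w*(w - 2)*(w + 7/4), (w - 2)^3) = w - 2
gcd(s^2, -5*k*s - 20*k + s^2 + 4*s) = 1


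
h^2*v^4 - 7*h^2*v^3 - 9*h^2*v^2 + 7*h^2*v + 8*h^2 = (v - 8)*(v - 1)*(h*v + h)^2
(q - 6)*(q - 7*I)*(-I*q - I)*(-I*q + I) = -q^4 + 6*q^3 + 7*I*q^3 + q^2 - 42*I*q^2 - 6*q - 7*I*q + 42*I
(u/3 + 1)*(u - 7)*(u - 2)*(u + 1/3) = u^4/3 - 17*u^3/9 - 5*u^2 + 113*u/9 + 14/3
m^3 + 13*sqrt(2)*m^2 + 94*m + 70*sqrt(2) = (m + sqrt(2))*(m + 5*sqrt(2))*(m + 7*sqrt(2))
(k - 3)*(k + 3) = k^2 - 9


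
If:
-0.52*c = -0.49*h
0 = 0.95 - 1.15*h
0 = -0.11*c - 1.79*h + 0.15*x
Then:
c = 0.78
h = 0.83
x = 10.43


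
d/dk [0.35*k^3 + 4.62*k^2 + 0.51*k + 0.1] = 1.05*k^2 + 9.24*k + 0.51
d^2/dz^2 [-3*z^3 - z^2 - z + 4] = -18*z - 2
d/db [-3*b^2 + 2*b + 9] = 2 - 6*b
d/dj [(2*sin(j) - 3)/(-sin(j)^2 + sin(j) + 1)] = (-6*sin(j) - 2*cos(j)^2 + 7)*cos(j)/(sin(j) + cos(j)^2)^2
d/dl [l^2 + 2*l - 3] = 2*l + 2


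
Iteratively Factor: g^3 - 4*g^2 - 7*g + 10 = (g - 5)*(g^2 + g - 2) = (g - 5)*(g - 1)*(g + 2)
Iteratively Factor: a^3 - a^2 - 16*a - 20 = (a + 2)*(a^2 - 3*a - 10) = (a - 5)*(a + 2)*(a + 2)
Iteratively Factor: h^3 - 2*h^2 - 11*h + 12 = (h + 3)*(h^2 - 5*h + 4) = (h - 1)*(h + 3)*(h - 4)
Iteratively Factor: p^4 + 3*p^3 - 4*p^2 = (p)*(p^3 + 3*p^2 - 4*p) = p^2*(p^2 + 3*p - 4) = p^2*(p - 1)*(p + 4)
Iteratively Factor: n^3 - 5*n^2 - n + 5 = (n + 1)*(n^2 - 6*n + 5) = (n - 1)*(n + 1)*(n - 5)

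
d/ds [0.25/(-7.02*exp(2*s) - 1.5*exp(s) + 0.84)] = (3.51*exp(s) + 0.375)*exp(s)/(7.02*exp(2*s) + 1.5*exp(s) - 0.84)^2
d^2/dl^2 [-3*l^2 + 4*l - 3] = -6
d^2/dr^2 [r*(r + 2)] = 2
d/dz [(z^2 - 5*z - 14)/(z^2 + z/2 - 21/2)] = 2*(11*z^2 + 14*z + 119)/(4*z^4 + 4*z^3 - 83*z^2 - 42*z + 441)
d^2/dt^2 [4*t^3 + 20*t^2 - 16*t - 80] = 24*t + 40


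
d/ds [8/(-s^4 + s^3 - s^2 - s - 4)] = 8*(4*s^3 - 3*s^2 + 2*s + 1)/(s^4 - s^3 + s^2 + s + 4)^2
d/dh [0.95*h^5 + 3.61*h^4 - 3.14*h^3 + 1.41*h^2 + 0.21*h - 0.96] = 4.75*h^4 + 14.44*h^3 - 9.42*h^2 + 2.82*h + 0.21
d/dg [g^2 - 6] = 2*g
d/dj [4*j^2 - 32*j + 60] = 8*j - 32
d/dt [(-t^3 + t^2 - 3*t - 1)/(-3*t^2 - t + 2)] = (3*t^4 + 2*t^3 - 16*t^2 - 2*t - 7)/(9*t^4 + 6*t^3 - 11*t^2 - 4*t + 4)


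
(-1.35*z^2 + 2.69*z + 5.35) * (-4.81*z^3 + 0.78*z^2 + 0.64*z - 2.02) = 6.4935*z^5 - 13.9919*z^4 - 24.4993*z^3 + 8.6216*z^2 - 2.0098*z - 10.807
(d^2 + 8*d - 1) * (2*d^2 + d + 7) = 2*d^4 + 17*d^3 + 13*d^2 + 55*d - 7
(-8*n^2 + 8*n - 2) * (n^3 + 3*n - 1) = -8*n^5 + 8*n^4 - 26*n^3 + 32*n^2 - 14*n + 2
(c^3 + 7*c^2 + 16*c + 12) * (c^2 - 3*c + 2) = c^5 + 4*c^4 - 3*c^3 - 22*c^2 - 4*c + 24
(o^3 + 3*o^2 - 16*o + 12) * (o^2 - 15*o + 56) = o^5 - 12*o^4 - 5*o^3 + 420*o^2 - 1076*o + 672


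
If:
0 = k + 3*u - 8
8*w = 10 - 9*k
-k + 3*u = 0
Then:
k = 4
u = 4/3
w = -13/4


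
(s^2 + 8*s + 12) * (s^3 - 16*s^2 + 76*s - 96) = s^5 - 8*s^4 - 40*s^3 + 320*s^2 + 144*s - 1152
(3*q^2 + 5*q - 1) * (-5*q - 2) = -15*q^3 - 31*q^2 - 5*q + 2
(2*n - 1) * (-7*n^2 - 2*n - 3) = -14*n^3 + 3*n^2 - 4*n + 3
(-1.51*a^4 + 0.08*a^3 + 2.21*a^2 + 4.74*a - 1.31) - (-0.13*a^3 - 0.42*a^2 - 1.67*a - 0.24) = -1.51*a^4 + 0.21*a^3 + 2.63*a^2 + 6.41*a - 1.07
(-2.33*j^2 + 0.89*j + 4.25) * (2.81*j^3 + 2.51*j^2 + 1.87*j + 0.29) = -6.5473*j^5 - 3.3474*j^4 + 9.8193*j^3 + 11.6561*j^2 + 8.2056*j + 1.2325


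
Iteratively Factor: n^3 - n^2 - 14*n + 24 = (n + 4)*(n^2 - 5*n + 6) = (n - 3)*(n + 4)*(n - 2)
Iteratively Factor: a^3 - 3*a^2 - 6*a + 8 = (a + 2)*(a^2 - 5*a + 4) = (a - 4)*(a + 2)*(a - 1)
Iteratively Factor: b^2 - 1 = (b + 1)*(b - 1)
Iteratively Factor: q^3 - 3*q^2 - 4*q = (q - 4)*(q^2 + q) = q*(q - 4)*(q + 1)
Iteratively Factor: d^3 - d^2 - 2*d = (d)*(d^2 - d - 2) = d*(d + 1)*(d - 2)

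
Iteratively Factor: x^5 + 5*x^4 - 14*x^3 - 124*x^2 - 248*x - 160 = (x + 4)*(x^4 + x^3 - 18*x^2 - 52*x - 40) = (x - 5)*(x + 4)*(x^3 + 6*x^2 + 12*x + 8) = (x - 5)*(x + 2)*(x + 4)*(x^2 + 4*x + 4) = (x - 5)*(x + 2)^2*(x + 4)*(x + 2)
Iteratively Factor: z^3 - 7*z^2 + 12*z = (z - 4)*(z^2 - 3*z) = z*(z - 4)*(z - 3)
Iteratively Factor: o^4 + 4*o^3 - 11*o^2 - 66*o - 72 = (o + 3)*(o^3 + o^2 - 14*o - 24) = (o + 2)*(o + 3)*(o^2 - o - 12) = (o - 4)*(o + 2)*(o + 3)*(o + 3)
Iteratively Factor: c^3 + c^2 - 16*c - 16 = (c + 1)*(c^2 - 16) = (c + 1)*(c + 4)*(c - 4)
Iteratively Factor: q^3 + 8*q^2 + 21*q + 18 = (q + 3)*(q^2 + 5*q + 6) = (q + 2)*(q + 3)*(q + 3)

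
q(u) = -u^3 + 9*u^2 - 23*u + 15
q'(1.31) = -4.57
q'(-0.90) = -41.63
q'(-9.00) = -428.00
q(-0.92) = 44.56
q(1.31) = -1.93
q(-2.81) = 172.88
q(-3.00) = 192.00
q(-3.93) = 305.09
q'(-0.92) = -42.10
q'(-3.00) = -104.00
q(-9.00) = 1680.00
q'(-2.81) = -97.27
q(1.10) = -0.74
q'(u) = -3*u^2 + 18*u - 23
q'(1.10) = -6.83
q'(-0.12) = -25.20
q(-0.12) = 17.89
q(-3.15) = 208.01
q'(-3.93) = -140.07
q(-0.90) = 43.72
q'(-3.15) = -109.47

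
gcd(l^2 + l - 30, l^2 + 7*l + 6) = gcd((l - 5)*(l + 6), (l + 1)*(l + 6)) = l + 6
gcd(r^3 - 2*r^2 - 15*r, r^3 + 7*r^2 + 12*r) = r^2 + 3*r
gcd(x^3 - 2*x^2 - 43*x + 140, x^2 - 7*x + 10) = x - 5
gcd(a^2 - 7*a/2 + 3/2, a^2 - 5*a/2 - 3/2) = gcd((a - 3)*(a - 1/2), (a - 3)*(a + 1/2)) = a - 3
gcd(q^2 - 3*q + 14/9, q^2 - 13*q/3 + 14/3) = q - 7/3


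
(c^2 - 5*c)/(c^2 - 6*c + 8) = c*(c - 5)/(c^2 - 6*c + 8)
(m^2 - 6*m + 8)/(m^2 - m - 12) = (m - 2)/(m + 3)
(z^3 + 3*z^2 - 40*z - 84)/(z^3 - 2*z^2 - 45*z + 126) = (z + 2)/(z - 3)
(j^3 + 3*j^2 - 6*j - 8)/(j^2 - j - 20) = (j^2 - j - 2)/(j - 5)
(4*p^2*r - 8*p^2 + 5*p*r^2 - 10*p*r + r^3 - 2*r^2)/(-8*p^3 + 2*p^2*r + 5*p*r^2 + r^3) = (-p*r + 2*p - r^2 + 2*r)/(2*p^2 - p*r - r^2)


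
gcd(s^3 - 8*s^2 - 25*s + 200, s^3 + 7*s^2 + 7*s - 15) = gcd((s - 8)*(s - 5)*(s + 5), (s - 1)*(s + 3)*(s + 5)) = s + 5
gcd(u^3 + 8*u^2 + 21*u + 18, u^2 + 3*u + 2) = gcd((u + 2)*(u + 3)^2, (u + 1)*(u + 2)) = u + 2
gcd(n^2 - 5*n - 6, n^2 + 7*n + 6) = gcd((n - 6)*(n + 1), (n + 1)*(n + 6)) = n + 1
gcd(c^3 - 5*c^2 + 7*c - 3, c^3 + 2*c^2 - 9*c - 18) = c - 3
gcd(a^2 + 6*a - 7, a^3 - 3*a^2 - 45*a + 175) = a + 7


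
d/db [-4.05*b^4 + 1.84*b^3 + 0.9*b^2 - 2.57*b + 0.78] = -16.2*b^3 + 5.52*b^2 + 1.8*b - 2.57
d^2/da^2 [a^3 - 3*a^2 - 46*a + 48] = 6*a - 6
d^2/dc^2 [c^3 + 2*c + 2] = 6*c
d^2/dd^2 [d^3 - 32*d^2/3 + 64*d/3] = 6*d - 64/3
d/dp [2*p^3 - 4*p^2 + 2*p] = 6*p^2 - 8*p + 2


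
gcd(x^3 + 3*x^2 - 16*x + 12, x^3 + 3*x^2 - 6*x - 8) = x - 2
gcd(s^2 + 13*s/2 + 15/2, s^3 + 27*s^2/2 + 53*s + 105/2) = s^2 + 13*s/2 + 15/2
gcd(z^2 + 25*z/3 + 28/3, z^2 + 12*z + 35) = z + 7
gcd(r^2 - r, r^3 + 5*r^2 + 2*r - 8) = r - 1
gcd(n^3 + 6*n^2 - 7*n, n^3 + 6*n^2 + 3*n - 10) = n - 1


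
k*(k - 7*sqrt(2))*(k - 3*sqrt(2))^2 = k^4 - 13*sqrt(2)*k^3 + 102*k^2 - 126*sqrt(2)*k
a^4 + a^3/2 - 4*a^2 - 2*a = a*(a - 2)*(a + 1/2)*(a + 2)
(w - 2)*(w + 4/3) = w^2 - 2*w/3 - 8/3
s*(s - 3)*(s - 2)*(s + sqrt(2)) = s^4 - 5*s^3 + sqrt(2)*s^3 - 5*sqrt(2)*s^2 + 6*s^2 + 6*sqrt(2)*s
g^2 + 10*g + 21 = (g + 3)*(g + 7)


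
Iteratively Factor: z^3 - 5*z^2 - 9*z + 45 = (z - 5)*(z^2 - 9) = (z - 5)*(z + 3)*(z - 3)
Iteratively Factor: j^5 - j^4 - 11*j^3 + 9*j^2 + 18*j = (j + 3)*(j^4 - 4*j^3 + j^2 + 6*j) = (j - 2)*(j + 3)*(j^3 - 2*j^2 - 3*j) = (j - 2)*(j + 1)*(j + 3)*(j^2 - 3*j) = (j - 3)*(j - 2)*(j + 1)*(j + 3)*(j)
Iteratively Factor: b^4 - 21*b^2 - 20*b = (b - 5)*(b^3 + 5*b^2 + 4*b) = b*(b - 5)*(b^2 + 5*b + 4) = b*(b - 5)*(b + 1)*(b + 4)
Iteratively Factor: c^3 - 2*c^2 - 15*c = (c + 3)*(c^2 - 5*c) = c*(c + 3)*(c - 5)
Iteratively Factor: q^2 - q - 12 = (q - 4)*(q + 3)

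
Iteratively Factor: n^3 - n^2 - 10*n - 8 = (n + 2)*(n^2 - 3*n - 4) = (n - 4)*(n + 2)*(n + 1)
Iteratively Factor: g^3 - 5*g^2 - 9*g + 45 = (g - 3)*(g^2 - 2*g - 15) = (g - 5)*(g - 3)*(g + 3)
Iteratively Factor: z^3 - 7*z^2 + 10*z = (z - 5)*(z^2 - 2*z) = (z - 5)*(z - 2)*(z)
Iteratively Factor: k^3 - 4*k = (k + 2)*(k^2 - 2*k) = k*(k + 2)*(k - 2)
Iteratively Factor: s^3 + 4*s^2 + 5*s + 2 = (s + 1)*(s^2 + 3*s + 2) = (s + 1)^2*(s + 2)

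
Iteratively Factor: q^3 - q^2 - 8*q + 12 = (q + 3)*(q^2 - 4*q + 4) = (q - 2)*(q + 3)*(q - 2)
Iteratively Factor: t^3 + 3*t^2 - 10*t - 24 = (t - 3)*(t^2 + 6*t + 8) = (t - 3)*(t + 4)*(t + 2)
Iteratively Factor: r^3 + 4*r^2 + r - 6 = (r - 1)*(r^2 + 5*r + 6) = (r - 1)*(r + 2)*(r + 3)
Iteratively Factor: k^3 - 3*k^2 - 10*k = (k - 5)*(k^2 + 2*k) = (k - 5)*(k + 2)*(k)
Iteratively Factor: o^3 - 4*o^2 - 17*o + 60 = (o + 4)*(o^2 - 8*o + 15) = (o - 3)*(o + 4)*(o - 5)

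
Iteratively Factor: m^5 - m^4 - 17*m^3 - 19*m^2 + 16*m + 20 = (m - 1)*(m^4 - 17*m^2 - 36*m - 20) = (m - 1)*(m + 2)*(m^3 - 2*m^2 - 13*m - 10) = (m - 1)*(m + 1)*(m + 2)*(m^2 - 3*m - 10) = (m - 1)*(m + 1)*(m + 2)^2*(m - 5)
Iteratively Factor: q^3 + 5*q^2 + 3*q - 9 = (q - 1)*(q^2 + 6*q + 9) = (q - 1)*(q + 3)*(q + 3)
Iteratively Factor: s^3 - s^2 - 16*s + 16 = (s + 4)*(s^2 - 5*s + 4) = (s - 1)*(s + 4)*(s - 4)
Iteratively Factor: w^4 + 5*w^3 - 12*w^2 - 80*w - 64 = (w + 1)*(w^3 + 4*w^2 - 16*w - 64) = (w + 1)*(w + 4)*(w^2 - 16) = (w - 4)*(w + 1)*(w + 4)*(w + 4)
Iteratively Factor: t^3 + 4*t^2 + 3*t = (t + 3)*(t^2 + t) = t*(t + 3)*(t + 1)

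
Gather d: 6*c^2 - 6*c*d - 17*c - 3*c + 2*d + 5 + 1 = 6*c^2 - 20*c + d*(2 - 6*c) + 6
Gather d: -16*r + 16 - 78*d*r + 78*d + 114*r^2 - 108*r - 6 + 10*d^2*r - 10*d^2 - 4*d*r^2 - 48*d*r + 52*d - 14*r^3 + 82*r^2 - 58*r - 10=d^2*(10*r - 10) + d*(-4*r^2 - 126*r + 130) - 14*r^3 + 196*r^2 - 182*r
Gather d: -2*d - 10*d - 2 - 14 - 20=-12*d - 36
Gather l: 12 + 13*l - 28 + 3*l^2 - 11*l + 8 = 3*l^2 + 2*l - 8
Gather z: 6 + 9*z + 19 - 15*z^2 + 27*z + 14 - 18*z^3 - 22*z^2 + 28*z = -18*z^3 - 37*z^2 + 64*z + 39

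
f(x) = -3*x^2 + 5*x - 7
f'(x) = 5 - 6*x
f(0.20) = -6.12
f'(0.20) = 3.80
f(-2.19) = -32.34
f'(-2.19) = 18.14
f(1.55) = -6.46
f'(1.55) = -4.30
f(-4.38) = -86.45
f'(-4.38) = 31.28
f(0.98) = -4.98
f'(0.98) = -0.88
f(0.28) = -5.84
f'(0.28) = 3.32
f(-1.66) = -23.57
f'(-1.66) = 14.96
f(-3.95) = -73.56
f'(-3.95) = 28.70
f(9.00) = -205.00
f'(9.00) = -49.00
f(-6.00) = -145.00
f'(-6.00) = 41.00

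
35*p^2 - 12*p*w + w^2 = (-7*p + w)*(-5*p + w)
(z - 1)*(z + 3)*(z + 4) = z^3 + 6*z^2 + 5*z - 12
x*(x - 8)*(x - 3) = x^3 - 11*x^2 + 24*x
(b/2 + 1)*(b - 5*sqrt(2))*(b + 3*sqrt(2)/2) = b^3/2 - 7*sqrt(2)*b^2/4 + b^2 - 15*b/2 - 7*sqrt(2)*b/2 - 15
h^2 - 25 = (h - 5)*(h + 5)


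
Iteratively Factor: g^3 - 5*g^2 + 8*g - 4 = (g - 2)*(g^2 - 3*g + 2) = (g - 2)^2*(g - 1)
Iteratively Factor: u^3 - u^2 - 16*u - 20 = (u + 2)*(u^2 - 3*u - 10) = (u + 2)^2*(u - 5)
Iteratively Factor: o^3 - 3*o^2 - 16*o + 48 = (o + 4)*(o^2 - 7*o + 12) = (o - 3)*(o + 4)*(o - 4)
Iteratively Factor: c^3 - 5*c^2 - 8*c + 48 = (c - 4)*(c^2 - c - 12) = (c - 4)^2*(c + 3)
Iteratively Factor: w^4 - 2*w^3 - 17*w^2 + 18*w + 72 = (w - 4)*(w^3 + 2*w^2 - 9*w - 18) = (w - 4)*(w + 3)*(w^2 - w - 6) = (w - 4)*(w + 2)*(w + 3)*(w - 3)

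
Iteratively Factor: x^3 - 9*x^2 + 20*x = (x)*(x^2 - 9*x + 20) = x*(x - 4)*(x - 5)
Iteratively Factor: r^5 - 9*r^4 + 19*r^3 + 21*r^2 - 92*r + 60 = (r - 3)*(r^4 - 6*r^3 + r^2 + 24*r - 20) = (r - 3)*(r + 2)*(r^3 - 8*r^2 + 17*r - 10) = (r - 5)*(r - 3)*(r + 2)*(r^2 - 3*r + 2) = (r - 5)*(r - 3)*(r - 2)*(r + 2)*(r - 1)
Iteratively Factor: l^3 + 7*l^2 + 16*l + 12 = (l + 3)*(l^2 + 4*l + 4) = (l + 2)*(l + 3)*(l + 2)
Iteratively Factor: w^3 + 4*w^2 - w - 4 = (w - 1)*(w^2 + 5*w + 4) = (w - 1)*(w + 1)*(w + 4)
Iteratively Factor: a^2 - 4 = (a - 2)*(a + 2)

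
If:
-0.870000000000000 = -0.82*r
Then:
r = 1.06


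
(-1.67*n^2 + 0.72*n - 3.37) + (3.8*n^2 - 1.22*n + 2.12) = 2.13*n^2 - 0.5*n - 1.25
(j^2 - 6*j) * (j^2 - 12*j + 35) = j^4 - 18*j^3 + 107*j^2 - 210*j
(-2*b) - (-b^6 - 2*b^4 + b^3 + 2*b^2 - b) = b^6 + 2*b^4 - b^3 - 2*b^2 - b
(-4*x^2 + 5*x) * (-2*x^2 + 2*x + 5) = 8*x^4 - 18*x^3 - 10*x^2 + 25*x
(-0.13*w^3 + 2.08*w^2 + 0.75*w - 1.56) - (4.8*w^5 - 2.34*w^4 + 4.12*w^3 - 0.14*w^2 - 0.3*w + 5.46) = -4.8*w^5 + 2.34*w^4 - 4.25*w^3 + 2.22*w^2 + 1.05*w - 7.02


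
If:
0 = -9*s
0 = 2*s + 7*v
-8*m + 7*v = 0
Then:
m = 0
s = 0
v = 0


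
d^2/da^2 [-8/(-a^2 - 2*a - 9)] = 16*(-a^2 - 2*a + 4*(a + 1)^2 - 9)/(a^2 + 2*a + 9)^3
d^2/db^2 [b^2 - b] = 2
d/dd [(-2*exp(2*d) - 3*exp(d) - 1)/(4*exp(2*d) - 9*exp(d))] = (30*exp(2*d) + 8*exp(d) - 9)*exp(-d)/(16*exp(2*d) - 72*exp(d) + 81)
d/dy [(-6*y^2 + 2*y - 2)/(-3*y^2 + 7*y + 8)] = 6*(-6*y^2 - 18*y + 5)/(9*y^4 - 42*y^3 + y^2 + 112*y + 64)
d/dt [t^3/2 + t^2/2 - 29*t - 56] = 3*t^2/2 + t - 29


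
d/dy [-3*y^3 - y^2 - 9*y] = -9*y^2 - 2*y - 9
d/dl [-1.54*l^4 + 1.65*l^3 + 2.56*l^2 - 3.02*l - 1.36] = -6.16*l^3 + 4.95*l^2 + 5.12*l - 3.02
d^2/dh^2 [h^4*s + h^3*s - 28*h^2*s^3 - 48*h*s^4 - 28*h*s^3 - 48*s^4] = 2*s*(6*h^2 + 3*h - 28*s^2)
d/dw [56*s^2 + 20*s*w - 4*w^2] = 20*s - 8*w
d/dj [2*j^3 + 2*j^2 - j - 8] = 6*j^2 + 4*j - 1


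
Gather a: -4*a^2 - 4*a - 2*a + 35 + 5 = -4*a^2 - 6*a + 40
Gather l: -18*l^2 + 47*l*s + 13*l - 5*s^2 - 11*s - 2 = -18*l^2 + l*(47*s + 13) - 5*s^2 - 11*s - 2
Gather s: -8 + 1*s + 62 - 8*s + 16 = 70 - 7*s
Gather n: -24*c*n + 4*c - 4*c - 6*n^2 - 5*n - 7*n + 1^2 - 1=-6*n^2 + n*(-24*c - 12)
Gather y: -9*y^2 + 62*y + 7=-9*y^2 + 62*y + 7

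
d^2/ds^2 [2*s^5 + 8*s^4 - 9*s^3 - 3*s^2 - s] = 40*s^3 + 96*s^2 - 54*s - 6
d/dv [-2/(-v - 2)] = -2/(v + 2)^2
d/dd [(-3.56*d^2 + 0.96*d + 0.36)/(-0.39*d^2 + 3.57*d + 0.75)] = (-12.3348*d^2 - 5.0592*d - 0.5652)/(0.1521*d^4 - 2.7846*d^3 + 12.1599*d^2 + 5.355*d + 0.5625)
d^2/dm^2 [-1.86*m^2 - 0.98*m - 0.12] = -3.72000000000000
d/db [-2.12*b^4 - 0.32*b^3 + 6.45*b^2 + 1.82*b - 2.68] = -8.48*b^3 - 0.96*b^2 + 12.9*b + 1.82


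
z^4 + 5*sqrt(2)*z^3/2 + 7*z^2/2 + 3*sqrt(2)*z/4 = z*(z + sqrt(2)/2)^2*(z + 3*sqrt(2)/2)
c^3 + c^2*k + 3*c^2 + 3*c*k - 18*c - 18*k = (c - 3)*(c + 6)*(c + k)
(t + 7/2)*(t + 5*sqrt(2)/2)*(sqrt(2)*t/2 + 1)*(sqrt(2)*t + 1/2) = t^4 + 7*t^3/2 + 15*sqrt(2)*t^3/4 + 27*t^2/4 + 105*sqrt(2)*t^2/8 + 5*sqrt(2)*t/4 + 189*t/8 + 35*sqrt(2)/8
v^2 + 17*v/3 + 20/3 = (v + 5/3)*(v + 4)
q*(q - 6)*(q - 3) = q^3 - 9*q^2 + 18*q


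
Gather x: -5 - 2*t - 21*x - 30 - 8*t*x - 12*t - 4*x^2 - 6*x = -14*t - 4*x^2 + x*(-8*t - 27) - 35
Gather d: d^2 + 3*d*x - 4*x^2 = d^2 + 3*d*x - 4*x^2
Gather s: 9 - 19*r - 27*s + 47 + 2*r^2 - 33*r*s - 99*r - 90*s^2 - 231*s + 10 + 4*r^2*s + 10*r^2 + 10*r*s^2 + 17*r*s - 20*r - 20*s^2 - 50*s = 12*r^2 - 138*r + s^2*(10*r - 110) + s*(4*r^2 - 16*r - 308) + 66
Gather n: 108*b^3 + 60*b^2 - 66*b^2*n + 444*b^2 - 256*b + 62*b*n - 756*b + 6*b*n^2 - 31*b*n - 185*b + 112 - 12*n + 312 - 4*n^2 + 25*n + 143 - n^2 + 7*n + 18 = 108*b^3 + 504*b^2 - 1197*b + n^2*(6*b - 5) + n*(-66*b^2 + 31*b + 20) + 585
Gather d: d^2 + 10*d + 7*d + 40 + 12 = d^2 + 17*d + 52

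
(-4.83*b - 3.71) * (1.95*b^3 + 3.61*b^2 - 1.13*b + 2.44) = -9.4185*b^4 - 24.6708*b^3 - 7.9352*b^2 - 7.5929*b - 9.0524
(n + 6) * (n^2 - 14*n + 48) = n^3 - 8*n^2 - 36*n + 288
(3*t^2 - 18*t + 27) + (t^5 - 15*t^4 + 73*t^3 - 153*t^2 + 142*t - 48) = t^5 - 15*t^4 + 73*t^3 - 150*t^2 + 124*t - 21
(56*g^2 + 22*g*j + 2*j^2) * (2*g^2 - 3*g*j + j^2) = 112*g^4 - 124*g^3*j - 6*g^2*j^2 + 16*g*j^3 + 2*j^4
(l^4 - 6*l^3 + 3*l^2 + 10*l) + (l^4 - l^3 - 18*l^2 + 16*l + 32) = 2*l^4 - 7*l^3 - 15*l^2 + 26*l + 32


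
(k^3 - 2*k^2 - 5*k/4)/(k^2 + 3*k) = (k^2 - 2*k - 5/4)/(k + 3)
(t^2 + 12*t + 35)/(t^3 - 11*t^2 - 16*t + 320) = (t + 7)/(t^2 - 16*t + 64)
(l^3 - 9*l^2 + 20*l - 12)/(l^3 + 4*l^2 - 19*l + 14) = (l - 6)/(l + 7)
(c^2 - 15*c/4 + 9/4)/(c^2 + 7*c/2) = (4*c^2 - 15*c + 9)/(2*c*(2*c + 7))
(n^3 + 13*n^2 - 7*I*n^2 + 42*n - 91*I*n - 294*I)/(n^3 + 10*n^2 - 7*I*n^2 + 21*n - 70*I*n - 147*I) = (n + 6)/(n + 3)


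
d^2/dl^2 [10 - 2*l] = 0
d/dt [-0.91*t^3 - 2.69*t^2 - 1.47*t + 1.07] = -2.73*t^2 - 5.38*t - 1.47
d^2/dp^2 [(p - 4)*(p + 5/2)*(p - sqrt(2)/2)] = 6*p - 3 - sqrt(2)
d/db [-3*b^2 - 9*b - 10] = -6*b - 9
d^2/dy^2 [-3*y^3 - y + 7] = -18*y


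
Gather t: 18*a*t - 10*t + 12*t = t*(18*a + 2)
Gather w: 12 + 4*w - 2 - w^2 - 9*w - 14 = -w^2 - 5*w - 4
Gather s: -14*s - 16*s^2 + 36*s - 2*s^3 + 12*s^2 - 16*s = -2*s^3 - 4*s^2 + 6*s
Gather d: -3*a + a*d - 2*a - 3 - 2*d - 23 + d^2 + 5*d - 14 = -5*a + d^2 + d*(a + 3) - 40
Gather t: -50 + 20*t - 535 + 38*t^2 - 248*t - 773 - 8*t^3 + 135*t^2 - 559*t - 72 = -8*t^3 + 173*t^2 - 787*t - 1430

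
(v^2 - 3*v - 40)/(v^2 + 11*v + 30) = (v - 8)/(v + 6)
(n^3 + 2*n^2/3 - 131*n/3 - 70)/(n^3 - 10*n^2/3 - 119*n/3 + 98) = (3*n + 5)/(3*n - 7)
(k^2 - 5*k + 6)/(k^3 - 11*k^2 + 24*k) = (k - 2)/(k*(k - 8))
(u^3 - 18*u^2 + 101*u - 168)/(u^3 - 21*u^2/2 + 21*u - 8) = 2*(u^2 - 10*u + 21)/(2*u^2 - 5*u + 2)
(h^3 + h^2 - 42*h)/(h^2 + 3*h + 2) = h*(h^2 + h - 42)/(h^2 + 3*h + 2)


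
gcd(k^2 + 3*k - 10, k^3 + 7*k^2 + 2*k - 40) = k^2 + 3*k - 10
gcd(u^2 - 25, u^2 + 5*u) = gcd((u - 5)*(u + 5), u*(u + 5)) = u + 5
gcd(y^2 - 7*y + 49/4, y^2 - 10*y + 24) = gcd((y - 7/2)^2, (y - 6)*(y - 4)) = 1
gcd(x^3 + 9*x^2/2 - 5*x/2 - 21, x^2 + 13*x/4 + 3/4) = x + 3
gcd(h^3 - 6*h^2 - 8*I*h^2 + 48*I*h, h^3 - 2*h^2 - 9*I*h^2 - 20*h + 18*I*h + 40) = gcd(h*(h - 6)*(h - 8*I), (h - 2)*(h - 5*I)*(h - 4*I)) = 1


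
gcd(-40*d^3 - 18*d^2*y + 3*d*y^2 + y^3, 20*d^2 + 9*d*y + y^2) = 5*d + y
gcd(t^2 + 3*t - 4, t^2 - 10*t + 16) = 1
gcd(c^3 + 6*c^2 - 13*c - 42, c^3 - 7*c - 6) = c^2 - c - 6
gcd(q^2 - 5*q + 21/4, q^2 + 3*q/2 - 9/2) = q - 3/2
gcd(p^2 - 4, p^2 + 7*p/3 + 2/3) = p + 2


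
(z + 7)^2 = z^2 + 14*z + 49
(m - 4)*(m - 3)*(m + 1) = m^3 - 6*m^2 + 5*m + 12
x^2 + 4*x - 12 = (x - 2)*(x + 6)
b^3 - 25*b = b*(b - 5)*(b + 5)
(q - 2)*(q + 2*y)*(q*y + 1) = q^3*y + 2*q^2*y^2 - 2*q^2*y + q^2 - 4*q*y^2 + 2*q*y - 2*q - 4*y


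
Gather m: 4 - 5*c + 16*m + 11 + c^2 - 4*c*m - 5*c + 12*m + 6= c^2 - 10*c + m*(28 - 4*c) + 21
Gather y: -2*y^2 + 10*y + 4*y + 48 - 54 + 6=-2*y^2 + 14*y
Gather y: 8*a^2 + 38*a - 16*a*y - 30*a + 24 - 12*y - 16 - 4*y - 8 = 8*a^2 + 8*a + y*(-16*a - 16)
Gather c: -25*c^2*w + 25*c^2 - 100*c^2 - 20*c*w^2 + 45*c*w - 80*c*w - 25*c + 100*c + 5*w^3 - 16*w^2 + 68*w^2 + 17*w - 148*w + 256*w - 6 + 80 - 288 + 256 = c^2*(-25*w - 75) + c*(-20*w^2 - 35*w + 75) + 5*w^3 + 52*w^2 + 125*w + 42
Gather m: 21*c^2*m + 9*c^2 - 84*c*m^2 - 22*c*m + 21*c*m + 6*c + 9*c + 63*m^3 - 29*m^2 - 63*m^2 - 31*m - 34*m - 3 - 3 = 9*c^2 + 15*c + 63*m^3 + m^2*(-84*c - 92) + m*(21*c^2 - c - 65) - 6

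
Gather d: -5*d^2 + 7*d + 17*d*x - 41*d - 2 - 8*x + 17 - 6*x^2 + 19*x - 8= -5*d^2 + d*(17*x - 34) - 6*x^2 + 11*x + 7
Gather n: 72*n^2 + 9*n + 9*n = 72*n^2 + 18*n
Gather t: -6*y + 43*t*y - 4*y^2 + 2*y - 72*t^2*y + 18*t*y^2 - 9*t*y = -72*t^2*y + t*(18*y^2 + 34*y) - 4*y^2 - 4*y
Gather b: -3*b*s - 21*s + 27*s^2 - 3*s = -3*b*s + 27*s^2 - 24*s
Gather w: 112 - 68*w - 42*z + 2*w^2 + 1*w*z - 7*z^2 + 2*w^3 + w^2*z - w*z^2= 2*w^3 + w^2*(z + 2) + w*(-z^2 + z - 68) - 7*z^2 - 42*z + 112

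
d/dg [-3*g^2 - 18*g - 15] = -6*g - 18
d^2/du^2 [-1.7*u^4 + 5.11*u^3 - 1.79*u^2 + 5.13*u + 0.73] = -20.4*u^2 + 30.66*u - 3.58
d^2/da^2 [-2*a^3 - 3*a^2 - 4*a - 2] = -12*a - 6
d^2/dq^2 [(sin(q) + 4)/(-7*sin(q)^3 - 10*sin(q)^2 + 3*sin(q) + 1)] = (196*sin(q)^7 + 1974*sin(q)^6 + 2970*sin(q)^5 - 1219*sin(q)^4 - 4770*sin(q)^3 - 1787*sin(q)^2 + 481*sin(q) - 146)/(7*sin(q)^3 + 10*sin(q)^2 - 3*sin(q) - 1)^3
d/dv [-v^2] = -2*v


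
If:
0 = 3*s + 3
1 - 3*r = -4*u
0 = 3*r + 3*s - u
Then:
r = 11/9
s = -1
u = 2/3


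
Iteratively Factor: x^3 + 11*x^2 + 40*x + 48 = (x + 3)*(x^2 + 8*x + 16) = (x + 3)*(x + 4)*(x + 4)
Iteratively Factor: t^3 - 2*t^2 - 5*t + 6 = (t + 2)*(t^2 - 4*t + 3) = (t - 3)*(t + 2)*(t - 1)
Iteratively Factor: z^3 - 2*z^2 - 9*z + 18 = (z - 2)*(z^2 - 9) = (z - 2)*(z + 3)*(z - 3)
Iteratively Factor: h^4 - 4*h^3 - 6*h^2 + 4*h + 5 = (h - 1)*(h^3 - 3*h^2 - 9*h - 5) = (h - 1)*(h + 1)*(h^2 - 4*h - 5) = (h - 1)*(h + 1)^2*(h - 5)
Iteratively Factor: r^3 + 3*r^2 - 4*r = (r)*(r^2 + 3*r - 4) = r*(r + 4)*(r - 1)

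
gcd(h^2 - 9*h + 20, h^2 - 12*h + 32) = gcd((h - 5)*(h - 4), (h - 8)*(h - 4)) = h - 4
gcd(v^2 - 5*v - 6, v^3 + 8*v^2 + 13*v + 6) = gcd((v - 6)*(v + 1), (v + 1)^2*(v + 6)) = v + 1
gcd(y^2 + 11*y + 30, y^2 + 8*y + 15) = y + 5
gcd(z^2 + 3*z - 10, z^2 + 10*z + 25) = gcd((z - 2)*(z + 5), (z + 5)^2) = z + 5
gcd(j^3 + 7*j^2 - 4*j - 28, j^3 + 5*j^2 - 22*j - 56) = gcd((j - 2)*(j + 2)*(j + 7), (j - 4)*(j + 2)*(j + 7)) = j^2 + 9*j + 14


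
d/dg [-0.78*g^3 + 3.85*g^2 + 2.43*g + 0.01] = -2.34*g^2 + 7.7*g + 2.43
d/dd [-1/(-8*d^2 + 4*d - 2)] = (1 - 4*d)/(4*d^2 - 2*d + 1)^2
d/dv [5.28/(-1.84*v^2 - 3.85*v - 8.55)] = (19.4304*v + 20.328)/(1.84*v^2 + 3.85*v + 8.55)^2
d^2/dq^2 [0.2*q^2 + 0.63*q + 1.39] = 0.400000000000000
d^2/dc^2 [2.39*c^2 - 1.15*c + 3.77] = 4.78000000000000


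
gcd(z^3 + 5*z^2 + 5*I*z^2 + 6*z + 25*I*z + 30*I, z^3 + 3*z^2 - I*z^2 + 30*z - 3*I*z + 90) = z^2 + z*(3 + 5*I) + 15*I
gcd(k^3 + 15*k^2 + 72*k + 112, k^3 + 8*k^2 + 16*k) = k^2 + 8*k + 16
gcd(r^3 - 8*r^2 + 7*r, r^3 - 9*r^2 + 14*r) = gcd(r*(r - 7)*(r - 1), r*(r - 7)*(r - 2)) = r^2 - 7*r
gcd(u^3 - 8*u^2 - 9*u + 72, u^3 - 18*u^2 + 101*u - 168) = u^2 - 11*u + 24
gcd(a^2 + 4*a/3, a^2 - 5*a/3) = a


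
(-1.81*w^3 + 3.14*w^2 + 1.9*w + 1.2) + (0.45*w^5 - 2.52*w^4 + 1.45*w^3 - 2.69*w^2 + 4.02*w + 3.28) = 0.45*w^5 - 2.52*w^4 - 0.36*w^3 + 0.45*w^2 + 5.92*w + 4.48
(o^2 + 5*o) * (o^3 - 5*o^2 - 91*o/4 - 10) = o^5 - 191*o^3/4 - 495*o^2/4 - 50*o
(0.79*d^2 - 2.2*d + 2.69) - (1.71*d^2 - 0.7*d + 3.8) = -0.92*d^2 - 1.5*d - 1.11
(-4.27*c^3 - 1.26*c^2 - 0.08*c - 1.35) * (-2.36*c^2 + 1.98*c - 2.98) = 10.0772*c^5 - 5.481*c^4 + 10.4186*c^3 + 6.7824*c^2 - 2.4346*c + 4.023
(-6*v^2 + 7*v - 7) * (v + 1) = -6*v^3 + v^2 - 7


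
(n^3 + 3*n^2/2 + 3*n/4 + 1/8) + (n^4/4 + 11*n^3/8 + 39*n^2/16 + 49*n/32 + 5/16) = n^4/4 + 19*n^3/8 + 63*n^2/16 + 73*n/32 + 7/16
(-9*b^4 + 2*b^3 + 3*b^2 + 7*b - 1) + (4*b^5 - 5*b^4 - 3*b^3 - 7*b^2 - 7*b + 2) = 4*b^5 - 14*b^4 - b^3 - 4*b^2 + 1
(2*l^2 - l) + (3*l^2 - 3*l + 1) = 5*l^2 - 4*l + 1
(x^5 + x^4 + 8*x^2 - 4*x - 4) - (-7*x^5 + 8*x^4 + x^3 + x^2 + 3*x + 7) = 8*x^5 - 7*x^4 - x^3 + 7*x^2 - 7*x - 11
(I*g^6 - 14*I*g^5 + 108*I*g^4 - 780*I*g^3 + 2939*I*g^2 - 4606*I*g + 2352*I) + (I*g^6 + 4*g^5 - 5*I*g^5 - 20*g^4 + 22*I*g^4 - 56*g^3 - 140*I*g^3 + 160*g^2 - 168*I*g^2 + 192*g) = 2*I*g^6 + 4*g^5 - 19*I*g^5 - 20*g^4 + 130*I*g^4 - 56*g^3 - 920*I*g^3 + 160*g^2 + 2771*I*g^2 + 192*g - 4606*I*g + 2352*I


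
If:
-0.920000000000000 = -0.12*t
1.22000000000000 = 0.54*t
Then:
No Solution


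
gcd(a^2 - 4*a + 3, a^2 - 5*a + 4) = a - 1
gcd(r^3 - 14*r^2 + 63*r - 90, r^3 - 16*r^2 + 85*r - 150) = r^2 - 11*r + 30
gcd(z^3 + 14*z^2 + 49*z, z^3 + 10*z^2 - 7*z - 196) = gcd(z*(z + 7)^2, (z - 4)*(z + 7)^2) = z^2 + 14*z + 49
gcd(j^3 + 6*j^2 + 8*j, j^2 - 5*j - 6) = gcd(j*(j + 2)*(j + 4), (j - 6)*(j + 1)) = 1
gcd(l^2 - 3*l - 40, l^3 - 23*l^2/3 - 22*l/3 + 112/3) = l - 8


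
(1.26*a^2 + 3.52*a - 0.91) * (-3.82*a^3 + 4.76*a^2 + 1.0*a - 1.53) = -4.8132*a^5 - 7.4488*a^4 + 21.4914*a^3 - 2.7394*a^2 - 6.2956*a + 1.3923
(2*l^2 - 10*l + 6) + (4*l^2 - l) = 6*l^2 - 11*l + 6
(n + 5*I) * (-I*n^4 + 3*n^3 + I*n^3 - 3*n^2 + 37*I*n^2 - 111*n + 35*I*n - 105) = -I*n^5 + 8*n^4 + I*n^4 - 8*n^3 + 52*I*n^3 - 296*n^2 + 20*I*n^2 - 280*n - 555*I*n - 525*I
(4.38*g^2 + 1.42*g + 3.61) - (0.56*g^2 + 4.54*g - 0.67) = 3.82*g^2 - 3.12*g + 4.28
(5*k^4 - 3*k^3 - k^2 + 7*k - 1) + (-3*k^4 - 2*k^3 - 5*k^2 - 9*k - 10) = 2*k^4 - 5*k^3 - 6*k^2 - 2*k - 11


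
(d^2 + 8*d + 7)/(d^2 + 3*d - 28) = (d + 1)/(d - 4)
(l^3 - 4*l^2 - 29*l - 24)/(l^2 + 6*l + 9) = (l^2 - 7*l - 8)/(l + 3)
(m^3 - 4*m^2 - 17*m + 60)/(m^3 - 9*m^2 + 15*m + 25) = (m^2 + m - 12)/(m^2 - 4*m - 5)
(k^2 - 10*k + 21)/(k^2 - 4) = (k^2 - 10*k + 21)/(k^2 - 4)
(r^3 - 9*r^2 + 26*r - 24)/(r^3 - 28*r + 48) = (r - 3)/(r + 6)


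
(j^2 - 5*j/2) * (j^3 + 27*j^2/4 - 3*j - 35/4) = j^5 + 17*j^4/4 - 159*j^3/8 - 5*j^2/4 + 175*j/8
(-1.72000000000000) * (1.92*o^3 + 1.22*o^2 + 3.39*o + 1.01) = -3.3024*o^3 - 2.0984*o^2 - 5.8308*o - 1.7372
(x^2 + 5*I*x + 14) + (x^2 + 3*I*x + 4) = 2*x^2 + 8*I*x + 18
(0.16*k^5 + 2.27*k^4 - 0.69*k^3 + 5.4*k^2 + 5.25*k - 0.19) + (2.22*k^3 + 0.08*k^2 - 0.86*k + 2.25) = 0.16*k^5 + 2.27*k^4 + 1.53*k^3 + 5.48*k^2 + 4.39*k + 2.06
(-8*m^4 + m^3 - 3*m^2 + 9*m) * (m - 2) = -8*m^5 + 17*m^4 - 5*m^3 + 15*m^2 - 18*m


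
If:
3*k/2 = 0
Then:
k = 0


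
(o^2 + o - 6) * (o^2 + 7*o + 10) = o^4 + 8*o^3 + 11*o^2 - 32*o - 60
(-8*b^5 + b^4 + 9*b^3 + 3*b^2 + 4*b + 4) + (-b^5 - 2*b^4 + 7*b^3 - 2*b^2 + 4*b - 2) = -9*b^5 - b^4 + 16*b^3 + b^2 + 8*b + 2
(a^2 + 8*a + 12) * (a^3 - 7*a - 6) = a^5 + 8*a^4 + 5*a^3 - 62*a^2 - 132*a - 72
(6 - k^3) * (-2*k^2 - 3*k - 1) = 2*k^5 + 3*k^4 + k^3 - 12*k^2 - 18*k - 6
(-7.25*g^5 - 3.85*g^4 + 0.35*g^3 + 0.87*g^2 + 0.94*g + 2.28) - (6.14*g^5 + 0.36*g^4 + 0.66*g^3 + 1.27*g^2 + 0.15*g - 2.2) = -13.39*g^5 - 4.21*g^4 - 0.31*g^3 - 0.4*g^2 + 0.79*g + 4.48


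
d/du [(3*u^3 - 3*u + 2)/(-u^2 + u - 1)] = (3*(1 - 3*u^2)*(u^2 - u + 1) + (2*u - 1)*(3*u^3 - 3*u + 2))/(u^2 - u + 1)^2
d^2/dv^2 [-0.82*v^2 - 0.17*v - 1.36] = -1.64000000000000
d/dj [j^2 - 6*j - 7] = 2*j - 6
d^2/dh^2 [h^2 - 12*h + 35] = 2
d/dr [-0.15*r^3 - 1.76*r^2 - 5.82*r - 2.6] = -0.45*r^2 - 3.52*r - 5.82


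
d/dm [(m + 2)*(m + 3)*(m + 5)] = 3*m^2 + 20*m + 31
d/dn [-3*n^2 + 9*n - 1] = 9 - 6*n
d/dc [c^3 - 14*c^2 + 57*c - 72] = 3*c^2 - 28*c + 57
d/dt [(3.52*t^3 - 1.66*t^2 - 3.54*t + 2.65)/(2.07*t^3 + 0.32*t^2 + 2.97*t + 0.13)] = (4.5626*t^4 + 35.5644*t^3 - 18.8811*t^2 - 2.1276*t - 8.3307)/(4.2849*t^6 + 1.3248*t^5 + 12.3982*t^4 + 2.439*t^3 + 8.9041*t^2 + 0.7722*t + 0.0169)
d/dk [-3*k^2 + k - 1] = 1 - 6*k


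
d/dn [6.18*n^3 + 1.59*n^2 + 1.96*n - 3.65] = 18.54*n^2 + 3.18*n + 1.96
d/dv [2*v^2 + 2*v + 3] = 4*v + 2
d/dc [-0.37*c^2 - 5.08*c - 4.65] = -0.74*c - 5.08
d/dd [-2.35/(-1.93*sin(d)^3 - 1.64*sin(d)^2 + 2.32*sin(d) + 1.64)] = (-13.6065*sin(d)^2 - 7.708*sin(d) + 5.452)*cos(d)/(1.93*sin(d)^3 + 1.64*sin(d)^2 - 2.32*sin(d) - 1.64)^2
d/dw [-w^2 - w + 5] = -2*w - 1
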